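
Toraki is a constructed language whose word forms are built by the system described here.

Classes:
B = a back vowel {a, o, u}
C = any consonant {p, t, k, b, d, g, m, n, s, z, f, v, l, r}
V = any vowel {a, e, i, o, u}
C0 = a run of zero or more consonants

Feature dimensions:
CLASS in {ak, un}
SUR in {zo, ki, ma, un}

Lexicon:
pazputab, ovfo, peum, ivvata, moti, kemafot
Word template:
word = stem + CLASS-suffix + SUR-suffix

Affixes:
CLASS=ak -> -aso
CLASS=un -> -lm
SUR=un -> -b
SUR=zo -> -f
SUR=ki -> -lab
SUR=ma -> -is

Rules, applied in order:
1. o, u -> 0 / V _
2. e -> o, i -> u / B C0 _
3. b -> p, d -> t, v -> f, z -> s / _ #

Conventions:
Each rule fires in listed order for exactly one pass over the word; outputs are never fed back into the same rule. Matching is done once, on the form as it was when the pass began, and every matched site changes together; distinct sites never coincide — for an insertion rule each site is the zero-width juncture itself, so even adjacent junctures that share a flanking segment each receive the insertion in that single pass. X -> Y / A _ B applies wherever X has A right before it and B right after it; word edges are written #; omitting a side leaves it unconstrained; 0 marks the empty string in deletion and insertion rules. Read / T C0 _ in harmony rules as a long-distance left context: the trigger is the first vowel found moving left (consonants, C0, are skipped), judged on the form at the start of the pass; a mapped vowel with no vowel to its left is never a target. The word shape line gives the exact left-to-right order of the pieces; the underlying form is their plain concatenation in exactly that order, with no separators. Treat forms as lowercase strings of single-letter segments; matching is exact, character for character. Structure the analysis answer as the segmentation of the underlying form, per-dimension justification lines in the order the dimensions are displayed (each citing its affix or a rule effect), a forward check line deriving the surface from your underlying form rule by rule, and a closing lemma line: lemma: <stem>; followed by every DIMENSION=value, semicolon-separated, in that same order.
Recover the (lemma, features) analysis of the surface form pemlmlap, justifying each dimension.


underlying: peum-lm-lab
CLASS=un - signalled by the affix -lm
SUR=ki - signalled by the affix -lab
check: peumlmlab -> pemlmlab -> pemlmlab -> pemlmlap
lemma: peum; CLASS=un; SUR=ki


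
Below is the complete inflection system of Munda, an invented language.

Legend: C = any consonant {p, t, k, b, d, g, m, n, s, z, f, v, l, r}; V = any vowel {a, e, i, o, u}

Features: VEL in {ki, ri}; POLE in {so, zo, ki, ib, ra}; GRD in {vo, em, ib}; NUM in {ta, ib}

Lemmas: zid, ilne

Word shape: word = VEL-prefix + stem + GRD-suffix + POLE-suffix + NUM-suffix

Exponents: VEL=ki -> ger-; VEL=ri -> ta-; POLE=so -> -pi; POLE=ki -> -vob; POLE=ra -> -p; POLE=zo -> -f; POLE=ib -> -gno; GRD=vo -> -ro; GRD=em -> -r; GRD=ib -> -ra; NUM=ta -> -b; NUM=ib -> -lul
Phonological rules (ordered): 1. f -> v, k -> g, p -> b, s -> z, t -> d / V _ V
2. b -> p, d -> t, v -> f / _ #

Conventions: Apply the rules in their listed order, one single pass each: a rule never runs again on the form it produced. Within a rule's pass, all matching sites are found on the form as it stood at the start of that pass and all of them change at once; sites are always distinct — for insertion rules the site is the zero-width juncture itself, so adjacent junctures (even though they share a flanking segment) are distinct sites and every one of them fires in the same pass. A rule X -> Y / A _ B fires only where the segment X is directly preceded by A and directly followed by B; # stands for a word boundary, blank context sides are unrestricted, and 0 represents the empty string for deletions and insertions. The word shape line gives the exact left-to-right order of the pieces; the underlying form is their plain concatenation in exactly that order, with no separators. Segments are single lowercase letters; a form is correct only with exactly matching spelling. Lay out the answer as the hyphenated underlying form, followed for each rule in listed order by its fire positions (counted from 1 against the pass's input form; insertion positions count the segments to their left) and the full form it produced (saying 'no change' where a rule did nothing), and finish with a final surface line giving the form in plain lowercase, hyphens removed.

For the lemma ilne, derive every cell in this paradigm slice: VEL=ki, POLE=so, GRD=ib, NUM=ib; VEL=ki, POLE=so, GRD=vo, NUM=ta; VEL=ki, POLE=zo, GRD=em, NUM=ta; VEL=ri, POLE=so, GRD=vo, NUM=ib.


cell VEL=ki, POLE=so, GRD=ib, NUM=ib:
underlying: ger-ilne-ra-pi-lul
1. f -> v, k -> g, p -> b, s -> z, t -> d / V _ V: fires at position(s) 10: gerilnerabilul
2. b -> p, d -> t, v -> f / _ #: no change
surface: gerilnerabilul

cell VEL=ki, POLE=so, GRD=vo, NUM=ta:
underlying: ger-ilne-ro-pi-b
1. f -> v, k -> g, p -> b, s -> z, t -> d / V _ V: fires at position(s) 10: gerilnerobib
2. b -> p, d -> t, v -> f / _ #: fires at position(s) 12: gerilnerobip
surface: gerilnerobip

cell VEL=ki, POLE=zo, GRD=em, NUM=ta:
underlying: ger-ilne-r-f-b
1. f -> v, k -> g, p -> b, s -> z, t -> d / V _ V: no change
2. b -> p, d -> t, v -> f / _ #: fires at position(s) 10: gerilnerfp
surface: gerilnerfp

cell VEL=ri, POLE=so, GRD=vo, NUM=ib:
underlying: ta-ilne-ro-pi-lul
1. f -> v, k -> g, p -> b, s -> z, t -> d / V _ V: fires at position(s) 9: tailnerobilul
2. b -> p, d -> t, v -> f / _ #: no change
surface: tailnerobilul


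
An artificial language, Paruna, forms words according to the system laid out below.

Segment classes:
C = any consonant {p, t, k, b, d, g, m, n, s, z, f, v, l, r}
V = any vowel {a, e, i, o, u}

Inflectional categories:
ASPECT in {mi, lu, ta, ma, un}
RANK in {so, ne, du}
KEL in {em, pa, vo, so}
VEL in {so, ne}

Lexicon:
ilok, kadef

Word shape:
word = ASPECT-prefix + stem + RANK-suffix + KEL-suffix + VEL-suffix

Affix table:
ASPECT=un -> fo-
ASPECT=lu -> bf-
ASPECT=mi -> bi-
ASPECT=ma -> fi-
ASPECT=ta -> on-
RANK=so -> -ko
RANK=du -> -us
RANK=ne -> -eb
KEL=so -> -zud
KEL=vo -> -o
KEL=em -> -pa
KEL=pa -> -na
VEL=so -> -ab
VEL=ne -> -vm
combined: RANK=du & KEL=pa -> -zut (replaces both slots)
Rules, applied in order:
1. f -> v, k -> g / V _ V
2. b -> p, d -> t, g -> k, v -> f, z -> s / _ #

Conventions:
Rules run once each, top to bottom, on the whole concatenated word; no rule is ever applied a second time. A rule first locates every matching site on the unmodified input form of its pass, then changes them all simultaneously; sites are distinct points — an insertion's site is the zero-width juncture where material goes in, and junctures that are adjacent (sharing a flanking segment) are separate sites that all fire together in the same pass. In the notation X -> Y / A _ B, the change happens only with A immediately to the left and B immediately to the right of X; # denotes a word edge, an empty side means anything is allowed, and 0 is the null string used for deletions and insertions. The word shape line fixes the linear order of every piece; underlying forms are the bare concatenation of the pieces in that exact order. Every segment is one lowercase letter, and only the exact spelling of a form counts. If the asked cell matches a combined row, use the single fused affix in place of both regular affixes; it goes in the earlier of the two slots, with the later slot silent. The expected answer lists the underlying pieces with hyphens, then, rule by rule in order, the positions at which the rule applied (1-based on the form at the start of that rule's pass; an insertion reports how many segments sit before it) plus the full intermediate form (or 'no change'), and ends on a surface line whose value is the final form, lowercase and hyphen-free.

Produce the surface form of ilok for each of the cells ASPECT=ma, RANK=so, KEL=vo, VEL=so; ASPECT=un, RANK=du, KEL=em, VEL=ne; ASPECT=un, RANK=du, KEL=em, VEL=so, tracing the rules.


cell ASPECT=ma, RANK=so, KEL=vo, VEL=so:
underlying: fi-ilok-ko-o-ab
1. f -> v, k -> g / V _ V: no change
2. b -> p, d -> t, g -> k, v -> f, z -> s / _ #: fires at position(s) 11: fiilokkooap
surface: fiilokkooap

cell ASPECT=un, RANK=du, KEL=em, VEL=ne:
underlying: fo-ilok-us-pa-vm
1. f -> v, k -> g / V _ V: fires at position(s) 6: foiloguspavm
2. b -> p, d -> t, g -> k, v -> f, z -> s / _ #: no change
surface: foiloguspavm

cell ASPECT=un, RANK=du, KEL=em, VEL=so:
underlying: fo-ilok-us-pa-ab
1. f -> v, k -> g / V _ V: fires at position(s) 6: foiloguspaab
2. b -> p, d -> t, g -> k, v -> f, z -> s / _ #: fires at position(s) 12: foiloguspaap
surface: foiloguspaap


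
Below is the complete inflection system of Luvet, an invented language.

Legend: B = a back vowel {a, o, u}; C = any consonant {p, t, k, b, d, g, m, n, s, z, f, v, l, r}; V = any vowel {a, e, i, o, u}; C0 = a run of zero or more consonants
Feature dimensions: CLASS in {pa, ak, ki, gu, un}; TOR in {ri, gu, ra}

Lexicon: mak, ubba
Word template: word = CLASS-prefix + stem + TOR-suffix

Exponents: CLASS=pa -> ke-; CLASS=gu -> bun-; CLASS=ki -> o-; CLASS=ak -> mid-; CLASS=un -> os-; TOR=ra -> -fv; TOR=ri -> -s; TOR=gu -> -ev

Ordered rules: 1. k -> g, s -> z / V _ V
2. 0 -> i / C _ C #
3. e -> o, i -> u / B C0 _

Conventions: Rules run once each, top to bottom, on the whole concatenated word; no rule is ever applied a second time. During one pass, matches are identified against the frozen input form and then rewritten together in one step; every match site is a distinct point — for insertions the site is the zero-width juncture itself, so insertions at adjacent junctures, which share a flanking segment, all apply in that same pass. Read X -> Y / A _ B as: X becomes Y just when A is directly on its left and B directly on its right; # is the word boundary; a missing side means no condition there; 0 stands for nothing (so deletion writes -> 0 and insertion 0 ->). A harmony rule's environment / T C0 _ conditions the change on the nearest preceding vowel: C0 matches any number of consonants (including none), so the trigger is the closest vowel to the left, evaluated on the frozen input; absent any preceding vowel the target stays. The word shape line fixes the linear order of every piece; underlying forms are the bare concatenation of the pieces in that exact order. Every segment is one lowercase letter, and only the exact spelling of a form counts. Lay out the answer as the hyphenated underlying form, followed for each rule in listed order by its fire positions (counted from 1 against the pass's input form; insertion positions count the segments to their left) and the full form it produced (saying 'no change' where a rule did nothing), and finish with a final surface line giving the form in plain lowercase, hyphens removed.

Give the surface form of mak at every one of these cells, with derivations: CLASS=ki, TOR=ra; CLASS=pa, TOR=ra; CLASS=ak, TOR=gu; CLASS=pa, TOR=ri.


cell CLASS=ki, TOR=ra:
underlying: o-mak-fv
1. k -> g, s -> z / V _ V: no change
2. 0 -> i / C _ C #: inserts after position(s) 5: omakfiv
3. e -> o, i -> u / B C0 _: fires at position(s) 6: omakfuv
surface: omakfuv

cell CLASS=pa, TOR=ra:
underlying: ke-mak-fv
1. k -> g, s -> z / V _ V: no change
2. 0 -> i / C _ C #: inserts after position(s) 6: kemakfiv
3. e -> o, i -> u / B C0 _: fires at position(s) 7: kemakfuv
surface: kemakfuv

cell CLASS=ak, TOR=gu:
underlying: mid-mak-ev
1. k -> g, s -> z / V _ V: fires at position(s) 6: midmagev
2. 0 -> i / C _ C #: no change
3. e -> o, i -> u / B C0 _: fires at position(s) 7: midmagov
surface: midmagov

cell CLASS=pa, TOR=ri:
underlying: ke-mak-s
1. k -> g, s -> z / V _ V: no change
2. 0 -> i / C _ C #: inserts after position(s) 5: kemakis
3. e -> o, i -> u / B C0 _: fires at position(s) 6: kemakus
surface: kemakus


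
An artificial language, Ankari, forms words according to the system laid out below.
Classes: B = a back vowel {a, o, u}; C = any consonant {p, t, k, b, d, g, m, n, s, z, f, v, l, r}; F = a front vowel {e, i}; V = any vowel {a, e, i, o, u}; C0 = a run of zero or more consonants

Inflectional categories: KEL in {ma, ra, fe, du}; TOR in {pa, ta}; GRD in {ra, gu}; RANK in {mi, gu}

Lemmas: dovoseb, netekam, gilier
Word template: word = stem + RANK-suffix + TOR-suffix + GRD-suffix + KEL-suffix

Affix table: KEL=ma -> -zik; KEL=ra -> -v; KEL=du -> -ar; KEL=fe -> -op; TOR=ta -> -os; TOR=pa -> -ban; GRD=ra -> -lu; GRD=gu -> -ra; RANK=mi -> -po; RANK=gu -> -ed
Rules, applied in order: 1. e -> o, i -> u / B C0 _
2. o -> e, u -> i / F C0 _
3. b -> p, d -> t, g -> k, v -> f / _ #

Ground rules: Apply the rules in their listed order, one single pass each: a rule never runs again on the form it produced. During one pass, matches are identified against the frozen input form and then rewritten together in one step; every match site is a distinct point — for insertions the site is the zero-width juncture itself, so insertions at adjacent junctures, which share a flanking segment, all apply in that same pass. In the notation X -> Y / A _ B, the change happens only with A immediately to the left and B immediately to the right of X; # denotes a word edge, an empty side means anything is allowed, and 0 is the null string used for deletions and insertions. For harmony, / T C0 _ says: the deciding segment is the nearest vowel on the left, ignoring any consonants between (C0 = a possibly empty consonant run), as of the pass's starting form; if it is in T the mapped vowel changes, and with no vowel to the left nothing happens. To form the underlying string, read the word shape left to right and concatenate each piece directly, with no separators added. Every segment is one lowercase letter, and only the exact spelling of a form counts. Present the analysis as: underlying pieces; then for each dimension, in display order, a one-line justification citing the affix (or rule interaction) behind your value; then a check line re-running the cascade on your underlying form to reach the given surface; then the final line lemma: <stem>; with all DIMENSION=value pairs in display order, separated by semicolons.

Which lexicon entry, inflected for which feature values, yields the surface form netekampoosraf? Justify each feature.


underlying: netekam-po-os-ra-v
KEL=ra - signalled by the affix -v
TOR=ta - signalled by the affix -os
GRD=gu - signalled by the affix -ra
RANK=mi - signalled by the affix -po
check: netekampoosrav -> netekampoosrav -> netekampoosrav -> netekampoosraf
lemma: netekam; KEL=ra; TOR=ta; GRD=gu; RANK=mi


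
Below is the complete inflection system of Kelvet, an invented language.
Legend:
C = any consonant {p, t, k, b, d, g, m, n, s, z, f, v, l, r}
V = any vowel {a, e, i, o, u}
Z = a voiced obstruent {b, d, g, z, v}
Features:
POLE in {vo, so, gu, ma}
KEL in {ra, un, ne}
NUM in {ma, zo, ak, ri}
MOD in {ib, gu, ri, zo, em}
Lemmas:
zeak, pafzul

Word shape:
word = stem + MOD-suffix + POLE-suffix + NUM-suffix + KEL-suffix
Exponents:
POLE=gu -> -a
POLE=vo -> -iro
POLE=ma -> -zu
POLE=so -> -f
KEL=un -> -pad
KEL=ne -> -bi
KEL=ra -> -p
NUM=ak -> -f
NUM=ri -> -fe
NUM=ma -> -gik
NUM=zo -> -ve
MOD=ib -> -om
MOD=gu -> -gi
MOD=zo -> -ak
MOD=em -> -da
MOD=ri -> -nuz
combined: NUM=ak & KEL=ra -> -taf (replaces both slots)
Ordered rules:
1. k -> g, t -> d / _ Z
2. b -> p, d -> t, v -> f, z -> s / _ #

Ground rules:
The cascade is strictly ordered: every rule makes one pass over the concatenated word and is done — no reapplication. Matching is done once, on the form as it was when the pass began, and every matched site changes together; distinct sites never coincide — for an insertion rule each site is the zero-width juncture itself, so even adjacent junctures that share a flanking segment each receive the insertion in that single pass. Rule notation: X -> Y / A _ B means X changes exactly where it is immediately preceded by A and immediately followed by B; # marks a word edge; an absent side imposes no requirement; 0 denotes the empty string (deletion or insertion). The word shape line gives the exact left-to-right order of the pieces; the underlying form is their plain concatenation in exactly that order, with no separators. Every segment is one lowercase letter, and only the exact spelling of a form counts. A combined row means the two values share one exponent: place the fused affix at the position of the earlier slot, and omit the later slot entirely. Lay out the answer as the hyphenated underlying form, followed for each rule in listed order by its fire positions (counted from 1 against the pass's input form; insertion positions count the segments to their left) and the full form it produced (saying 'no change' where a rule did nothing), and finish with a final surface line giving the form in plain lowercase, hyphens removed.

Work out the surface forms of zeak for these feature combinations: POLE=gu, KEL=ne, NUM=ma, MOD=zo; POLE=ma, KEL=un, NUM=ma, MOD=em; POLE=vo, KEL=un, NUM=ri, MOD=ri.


cell POLE=gu, KEL=ne, NUM=ma, MOD=zo:
underlying: zeak-ak-a-gik-bi
1. k -> g, t -> d / _ Z: fires at position(s) 10: zeakakagigbi
2. b -> p, d -> t, v -> f, z -> s / _ #: no change
surface: zeakakagigbi

cell POLE=ma, KEL=un, NUM=ma, MOD=em:
underlying: zeak-da-zu-gik-pad
1. k -> g, t -> d / _ Z: fires at position(s) 4: zeagdazugikpad
2. b -> p, d -> t, v -> f, z -> s / _ #: fires at position(s) 14: zeagdazugikpat
surface: zeagdazugikpat

cell POLE=vo, KEL=un, NUM=ri, MOD=ri:
underlying: zeak-nuz-iro-fe-pad
1. k -> g, t -> d / _ Z: no change
2. b -> p, d -> t, v -> f, z -> s / _ #: fires at position(s) 15: zeaknuzirofepat
surface: zeaknuzirofepat


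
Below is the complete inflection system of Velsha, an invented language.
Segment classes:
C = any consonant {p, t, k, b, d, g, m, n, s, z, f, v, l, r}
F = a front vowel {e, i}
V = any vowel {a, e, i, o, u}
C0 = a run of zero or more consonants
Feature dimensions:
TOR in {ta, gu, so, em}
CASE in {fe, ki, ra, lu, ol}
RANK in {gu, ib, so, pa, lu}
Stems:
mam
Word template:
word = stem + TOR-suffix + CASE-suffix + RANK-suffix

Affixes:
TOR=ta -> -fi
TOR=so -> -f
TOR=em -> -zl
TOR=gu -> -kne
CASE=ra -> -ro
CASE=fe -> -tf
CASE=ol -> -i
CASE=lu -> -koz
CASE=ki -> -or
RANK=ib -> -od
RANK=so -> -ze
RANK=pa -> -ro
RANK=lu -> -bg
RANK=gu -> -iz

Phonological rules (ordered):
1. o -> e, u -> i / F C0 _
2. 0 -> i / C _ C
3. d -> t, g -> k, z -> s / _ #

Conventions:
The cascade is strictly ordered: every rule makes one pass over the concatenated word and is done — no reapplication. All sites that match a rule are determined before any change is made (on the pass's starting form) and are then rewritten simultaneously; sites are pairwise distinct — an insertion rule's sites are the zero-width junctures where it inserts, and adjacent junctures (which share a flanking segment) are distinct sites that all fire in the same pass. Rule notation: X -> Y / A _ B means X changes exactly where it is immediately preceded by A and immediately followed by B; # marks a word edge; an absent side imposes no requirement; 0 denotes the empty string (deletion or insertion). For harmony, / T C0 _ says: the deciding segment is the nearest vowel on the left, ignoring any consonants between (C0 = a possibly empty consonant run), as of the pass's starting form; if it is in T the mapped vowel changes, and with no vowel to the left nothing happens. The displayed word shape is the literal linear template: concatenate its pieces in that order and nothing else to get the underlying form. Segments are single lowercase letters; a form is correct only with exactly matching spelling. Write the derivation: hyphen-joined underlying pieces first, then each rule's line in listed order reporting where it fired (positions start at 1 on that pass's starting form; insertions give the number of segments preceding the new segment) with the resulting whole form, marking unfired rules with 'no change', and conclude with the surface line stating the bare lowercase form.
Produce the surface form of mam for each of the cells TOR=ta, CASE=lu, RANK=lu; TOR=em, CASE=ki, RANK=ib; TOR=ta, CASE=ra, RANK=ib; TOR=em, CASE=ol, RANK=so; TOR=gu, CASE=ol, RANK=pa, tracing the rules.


cell TOR=ta, CASE=lu, RANK=lu:
underlying: mam-fi-koz-bg
1. o -> e, u -> i / F C0 _: fires at position(s) 7: mamfikezbg
2. 0 -> i / C _ C: inserts after position(s) 3, 8, 9: mamifikezibig
3. d -> t, g -> k, z -> s / _ #: fires at position(s) 13: mamifikezibik
surface: mamifikezibik

cell TOR=em, CASE=ki, RANK=ib:
underlying: mam-zl-or-od
1. o -> e, u -> i / F C0 _: no change
2. 0 -> i / C _ C: inserts after position(s) 3, 4: mamizilorod
3. d -> t, g -> k, z -> s / _ #: fires at position(s) 11: mamizilorot
surface: mamizilorot

cell TOR=ta, CASE=ra, RANK=ib:
underlying: mam-fi-ro-od
1. o -> e, u -> i / F C0 _: fires at position(s) 7: mamfireod
2. 0 -> i / C _ C: inserts after position(s) 3: mamifireod
3. d -> t, g -> k, z -> s / _ #: fires at position(s) 10: mamifireot
surface: mamifireot

cell TOR=em, CASE=ol, RANK=so:
underlying: mam-zl-i-ze
1. o -> e, u -> i / F C0 _: no change
2. 0 -> i / C _ C: inserts after position(s) 3, 4: mamizilize
3. d -> t, g -> k, z -> s / _ #: no change
surface: mamizilize

cell TOR=gu, CASE=ol, RANK=pa:
underlying: mam-kne-i-ro
1. o -> e, u -> i / F C0 _: fires at position(s) 9: mamkneire
2. 0 -> i / C _ C: inserts after position(s) 3, 4: mamikineire
3. d -> t, g -> k, z -> s / _ #: no change
surface: mamikineire


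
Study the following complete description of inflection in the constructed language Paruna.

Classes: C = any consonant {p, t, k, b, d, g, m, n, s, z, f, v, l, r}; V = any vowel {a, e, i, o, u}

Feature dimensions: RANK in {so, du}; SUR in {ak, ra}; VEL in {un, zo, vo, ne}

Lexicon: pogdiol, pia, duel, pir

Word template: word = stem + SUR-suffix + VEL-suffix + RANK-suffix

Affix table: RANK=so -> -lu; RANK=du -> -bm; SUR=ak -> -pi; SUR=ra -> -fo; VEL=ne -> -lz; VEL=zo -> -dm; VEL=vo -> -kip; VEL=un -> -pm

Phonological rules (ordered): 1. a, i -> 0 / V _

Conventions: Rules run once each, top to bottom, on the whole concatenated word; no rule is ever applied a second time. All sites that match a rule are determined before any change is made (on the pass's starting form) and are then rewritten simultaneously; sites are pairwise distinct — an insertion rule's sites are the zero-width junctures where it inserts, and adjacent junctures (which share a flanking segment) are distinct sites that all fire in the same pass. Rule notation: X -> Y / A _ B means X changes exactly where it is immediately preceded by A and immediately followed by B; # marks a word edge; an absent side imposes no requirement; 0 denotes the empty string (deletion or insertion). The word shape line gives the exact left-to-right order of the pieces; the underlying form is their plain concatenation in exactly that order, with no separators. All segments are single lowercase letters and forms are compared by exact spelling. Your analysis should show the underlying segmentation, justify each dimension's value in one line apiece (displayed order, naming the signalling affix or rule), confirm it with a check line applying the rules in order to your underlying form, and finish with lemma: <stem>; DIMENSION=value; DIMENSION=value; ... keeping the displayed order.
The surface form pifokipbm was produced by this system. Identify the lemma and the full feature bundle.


underlying: pia-fo-kip-bm
RANK=du - signalled by the affix -bm
SUR=ra - signalled by the affix -fo
VEL=vo - signalled by the affix -kip
check: piafokipbm -> pifokipbm
lemma: pia; RANK=du; SUR=ra; VEL=vo


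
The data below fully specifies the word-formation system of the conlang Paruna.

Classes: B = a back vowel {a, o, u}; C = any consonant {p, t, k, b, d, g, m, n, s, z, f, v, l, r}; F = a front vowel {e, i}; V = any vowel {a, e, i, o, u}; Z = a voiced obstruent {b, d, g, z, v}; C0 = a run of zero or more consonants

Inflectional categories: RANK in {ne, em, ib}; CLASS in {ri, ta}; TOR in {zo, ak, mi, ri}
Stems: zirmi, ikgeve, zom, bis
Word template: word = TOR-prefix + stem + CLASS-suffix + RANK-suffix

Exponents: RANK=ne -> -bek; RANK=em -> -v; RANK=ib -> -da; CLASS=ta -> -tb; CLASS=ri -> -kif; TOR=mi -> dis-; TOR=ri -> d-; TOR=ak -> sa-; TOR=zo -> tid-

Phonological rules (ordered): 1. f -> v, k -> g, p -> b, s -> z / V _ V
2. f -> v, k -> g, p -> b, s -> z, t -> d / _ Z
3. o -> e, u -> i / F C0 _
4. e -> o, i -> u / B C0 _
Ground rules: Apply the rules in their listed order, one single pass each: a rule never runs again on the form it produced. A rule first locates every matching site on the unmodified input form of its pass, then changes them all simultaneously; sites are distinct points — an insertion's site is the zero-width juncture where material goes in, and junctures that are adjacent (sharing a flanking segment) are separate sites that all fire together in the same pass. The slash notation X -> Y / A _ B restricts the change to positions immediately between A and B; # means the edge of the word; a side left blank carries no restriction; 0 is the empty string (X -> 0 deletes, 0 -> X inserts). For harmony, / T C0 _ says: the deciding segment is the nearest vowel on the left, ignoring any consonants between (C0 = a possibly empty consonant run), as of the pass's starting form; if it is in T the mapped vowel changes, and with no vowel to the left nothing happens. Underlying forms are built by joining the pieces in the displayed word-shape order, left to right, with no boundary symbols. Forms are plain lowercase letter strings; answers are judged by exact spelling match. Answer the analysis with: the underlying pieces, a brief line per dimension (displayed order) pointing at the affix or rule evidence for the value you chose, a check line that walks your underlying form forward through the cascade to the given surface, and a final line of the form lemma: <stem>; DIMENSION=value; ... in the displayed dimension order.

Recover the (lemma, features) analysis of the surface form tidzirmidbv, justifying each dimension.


underlying: tid-zirmi-tb-v
RANK=em - signalled by the affix -v
CLASS=ta - signalled by the affix -tb
TOR=zo - signalled by the affix tid-
check: tidzirmitbv -> tidzirmitbv -> tidzirmidbv -> tidzirmidbv -> tidzirmidbv
lemma: zirmi; RANK=em; CLASS=ta; TOR=zo


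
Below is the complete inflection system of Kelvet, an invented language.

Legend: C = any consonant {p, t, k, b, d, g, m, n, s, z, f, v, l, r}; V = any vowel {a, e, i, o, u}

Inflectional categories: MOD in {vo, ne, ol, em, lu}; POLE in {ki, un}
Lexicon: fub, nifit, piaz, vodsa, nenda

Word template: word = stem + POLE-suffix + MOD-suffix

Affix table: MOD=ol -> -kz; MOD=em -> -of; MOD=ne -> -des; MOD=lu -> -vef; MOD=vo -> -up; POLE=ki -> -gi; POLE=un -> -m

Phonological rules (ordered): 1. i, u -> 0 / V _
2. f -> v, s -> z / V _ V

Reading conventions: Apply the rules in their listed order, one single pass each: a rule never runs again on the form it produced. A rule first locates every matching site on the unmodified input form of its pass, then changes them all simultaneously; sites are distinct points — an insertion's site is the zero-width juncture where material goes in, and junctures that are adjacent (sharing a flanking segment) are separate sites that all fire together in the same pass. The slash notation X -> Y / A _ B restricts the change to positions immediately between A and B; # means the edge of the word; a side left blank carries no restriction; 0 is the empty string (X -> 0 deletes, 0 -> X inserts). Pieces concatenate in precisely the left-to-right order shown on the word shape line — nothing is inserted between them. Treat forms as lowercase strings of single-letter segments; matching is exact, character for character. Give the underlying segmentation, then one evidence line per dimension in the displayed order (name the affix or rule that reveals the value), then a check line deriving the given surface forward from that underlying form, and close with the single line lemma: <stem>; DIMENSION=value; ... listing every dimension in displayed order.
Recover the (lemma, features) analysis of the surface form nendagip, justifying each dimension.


underlying: nenda-gi-up
MOD=vo - signalled by the affix -up
POLE=ki - signalled by the affix -gi
check: nendagiup -> nendagip -> nendagip
lemma: nenda; MOD=vo; POLE=ki


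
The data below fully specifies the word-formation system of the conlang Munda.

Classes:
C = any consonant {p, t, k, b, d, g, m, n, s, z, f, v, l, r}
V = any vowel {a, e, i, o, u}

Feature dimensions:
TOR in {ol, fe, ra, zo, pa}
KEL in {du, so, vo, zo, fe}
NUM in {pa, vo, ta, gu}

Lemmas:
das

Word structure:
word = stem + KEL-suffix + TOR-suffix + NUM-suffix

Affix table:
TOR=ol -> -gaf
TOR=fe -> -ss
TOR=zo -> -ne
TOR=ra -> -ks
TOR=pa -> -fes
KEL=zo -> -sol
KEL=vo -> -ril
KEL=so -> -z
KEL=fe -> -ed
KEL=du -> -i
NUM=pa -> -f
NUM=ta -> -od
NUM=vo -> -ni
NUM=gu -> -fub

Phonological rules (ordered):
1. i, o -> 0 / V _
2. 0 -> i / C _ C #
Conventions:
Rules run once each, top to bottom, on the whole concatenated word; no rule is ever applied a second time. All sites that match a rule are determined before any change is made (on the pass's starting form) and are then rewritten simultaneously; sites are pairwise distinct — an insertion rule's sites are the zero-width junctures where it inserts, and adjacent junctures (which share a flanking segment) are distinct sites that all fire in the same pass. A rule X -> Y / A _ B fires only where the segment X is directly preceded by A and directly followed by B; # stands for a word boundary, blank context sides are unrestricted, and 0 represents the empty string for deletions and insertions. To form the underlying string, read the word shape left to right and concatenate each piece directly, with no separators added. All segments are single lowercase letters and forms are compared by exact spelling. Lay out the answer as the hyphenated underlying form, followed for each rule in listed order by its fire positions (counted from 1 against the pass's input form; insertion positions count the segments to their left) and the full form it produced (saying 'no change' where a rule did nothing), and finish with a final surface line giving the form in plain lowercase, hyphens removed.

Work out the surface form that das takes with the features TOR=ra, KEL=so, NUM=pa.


underlying: das-z-ks-f
1. i, o -> 0 / V _: no change
2. 0 -> i / C _ C #: inserts after position(s) 6: daszksif
surface: daszksif


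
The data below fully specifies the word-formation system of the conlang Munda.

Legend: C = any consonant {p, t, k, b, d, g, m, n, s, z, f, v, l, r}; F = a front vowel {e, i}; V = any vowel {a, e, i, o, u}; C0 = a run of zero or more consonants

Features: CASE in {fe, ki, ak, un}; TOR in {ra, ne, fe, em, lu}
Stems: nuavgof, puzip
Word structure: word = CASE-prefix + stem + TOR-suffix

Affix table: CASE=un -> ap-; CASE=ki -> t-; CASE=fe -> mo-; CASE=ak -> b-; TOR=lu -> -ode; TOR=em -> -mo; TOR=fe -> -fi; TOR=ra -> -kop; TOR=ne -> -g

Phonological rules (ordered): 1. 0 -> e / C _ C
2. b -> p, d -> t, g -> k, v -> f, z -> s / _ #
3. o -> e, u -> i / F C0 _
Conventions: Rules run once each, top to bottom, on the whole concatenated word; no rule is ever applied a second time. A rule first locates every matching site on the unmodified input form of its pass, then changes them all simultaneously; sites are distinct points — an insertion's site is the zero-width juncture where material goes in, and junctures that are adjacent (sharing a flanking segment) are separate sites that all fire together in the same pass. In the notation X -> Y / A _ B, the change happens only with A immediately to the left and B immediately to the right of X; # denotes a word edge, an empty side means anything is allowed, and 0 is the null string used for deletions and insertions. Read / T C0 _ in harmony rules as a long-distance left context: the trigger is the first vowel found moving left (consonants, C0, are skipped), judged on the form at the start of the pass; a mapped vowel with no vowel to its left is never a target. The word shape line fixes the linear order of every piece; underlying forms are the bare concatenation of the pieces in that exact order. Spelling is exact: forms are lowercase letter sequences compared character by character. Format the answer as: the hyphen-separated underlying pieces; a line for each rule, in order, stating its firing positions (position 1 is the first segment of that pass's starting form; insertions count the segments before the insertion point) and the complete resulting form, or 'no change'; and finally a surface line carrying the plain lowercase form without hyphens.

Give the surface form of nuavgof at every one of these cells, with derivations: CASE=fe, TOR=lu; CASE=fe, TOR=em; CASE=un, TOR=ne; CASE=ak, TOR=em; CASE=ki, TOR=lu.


cell CASE=fe, TOR=lu:
underlying: mo-nuavgof-ode
1. 0 -> e / C _ C: inserts after position(s) 6: monuavegofode
2. b -> p, d -> t, g -> k, v -> f, z -> s / _ #: no change
3. o -> e, u -> i / F C0 _: fires at position(s) 9: monuavegefode
surface: monuavegefode

cell CASE=fe, TOR=em:
underlying: mo-nuavgof-mo
1. 0 -> e / C _ C: inserts after position(s) 6, 9: monuavegofemo
2. b -> p, d -> t, g -> k, v -> f, z -> s / _ #: no change
3. o -> e, u -> i / F C0 _: fires at position(s) 9, 13: monuavegefeme
surface: monuavegefeme

cell CASE=un, TOR=ne:
underlying: ap-nuavgof-g
1. 0 -> e / C _ C: inserts after position(s) 2, 6, 9: apenuavegofeg
2. b -> p, d -> t, g -> k, v -> f, z -> s / _ #: fires at position(s) 13: apenuavegofek
3. o -> e, u -> i / F C0 _: fires at position(s) 5, 10: apeniavegefek
surface: apeniavegefek

cell CASE=ak, TOR=em:
underlying: b-nuavgof-mo
1. 0 -> e / C _ C: inserts after position(s) 1, 5, 8: benuavegofemo
2. b -> p, d -> t, g -> k, v -> f, z -> s / _ #: no change
3. o -> e, u -> i / F C0 _: fires at position(s) 4, 9, 13: beniavegefeme
surface: beniavegefeme

cell CASE=ki, TOR=lu:
underlying: t-nuavgof-ode
1. 0 -> e / C _ C: inserts after position(s) 1, 5: tenuavegofode
2. b -> p, d -> t, g -> k, v -> f, z -> s / _ #: no change
3. o -> e, u -> i / F C0 _: fires at position(s) 4, 9: teniavegefode
surface: teniavegefode


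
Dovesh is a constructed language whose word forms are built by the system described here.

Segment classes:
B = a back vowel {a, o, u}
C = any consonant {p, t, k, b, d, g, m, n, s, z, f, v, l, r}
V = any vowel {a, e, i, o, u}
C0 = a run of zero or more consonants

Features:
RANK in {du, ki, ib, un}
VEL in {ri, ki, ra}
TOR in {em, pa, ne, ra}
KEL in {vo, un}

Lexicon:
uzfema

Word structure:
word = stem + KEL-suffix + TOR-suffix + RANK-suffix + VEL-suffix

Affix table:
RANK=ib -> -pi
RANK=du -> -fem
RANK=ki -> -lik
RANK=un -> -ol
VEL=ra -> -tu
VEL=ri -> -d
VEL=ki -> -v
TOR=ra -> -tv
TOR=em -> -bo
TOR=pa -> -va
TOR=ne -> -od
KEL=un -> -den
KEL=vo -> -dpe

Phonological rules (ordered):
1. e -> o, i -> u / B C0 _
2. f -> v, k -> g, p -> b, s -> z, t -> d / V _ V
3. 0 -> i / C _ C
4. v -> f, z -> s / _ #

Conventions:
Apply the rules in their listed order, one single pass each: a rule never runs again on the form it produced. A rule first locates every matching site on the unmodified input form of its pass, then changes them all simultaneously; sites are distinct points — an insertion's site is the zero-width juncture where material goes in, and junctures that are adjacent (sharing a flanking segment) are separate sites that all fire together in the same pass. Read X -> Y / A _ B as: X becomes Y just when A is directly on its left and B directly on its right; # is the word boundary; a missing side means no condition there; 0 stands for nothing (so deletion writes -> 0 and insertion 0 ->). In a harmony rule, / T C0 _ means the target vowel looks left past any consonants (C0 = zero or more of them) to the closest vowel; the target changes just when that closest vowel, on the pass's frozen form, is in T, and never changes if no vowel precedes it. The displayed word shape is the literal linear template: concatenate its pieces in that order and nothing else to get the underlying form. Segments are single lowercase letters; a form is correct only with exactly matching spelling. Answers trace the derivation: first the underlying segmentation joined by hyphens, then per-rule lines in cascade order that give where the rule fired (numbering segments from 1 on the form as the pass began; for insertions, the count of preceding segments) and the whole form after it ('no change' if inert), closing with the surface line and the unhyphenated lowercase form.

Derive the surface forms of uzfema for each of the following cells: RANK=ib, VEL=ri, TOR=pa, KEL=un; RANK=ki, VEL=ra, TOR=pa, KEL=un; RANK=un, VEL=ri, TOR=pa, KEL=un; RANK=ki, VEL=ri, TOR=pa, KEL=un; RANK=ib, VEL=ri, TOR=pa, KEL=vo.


cell RANK=ib, VEL=ri, TOR=pa, KEL=un:
underlying: uzfema-den-va-pi-d
1. e -> o, i -> u / B C0 _: fires at position(s) 4, 8, 13: uzfomadonvapud
2. f -> v, k -> g, p -> b, s -> z, t -> d / V _ V: fires at position(s) 12: uzfomadonvabud
3. 0 -> i / C _ C: inserts after position(s) 2, 9: uzifomadonivabud
4. v -> f, z -> s / _ #: no change
surface: uzifomadonivabud

cell RANK=ki, VEL=ra, TOR=pa, KEL=un:
underlying: uzfema-den-va-lik-tu
1. e -> o, i -> u / B C0 _: fires at position(s) 4, 8, 13: uzfomadonvaluktu
2. f -> v, k -> g, p -> b, s -> z, t -> d / V _ V: no change
3. 0 -> i / C _ C: inserts after position(s) 2, 9, 14: uzifomadonivalukitu
4. v -> f, z -> s / _ #: no change
surface: uzifomadonivalukitu

cell RANK=un, VEL=ri, TOR=pa, KEL=un:
underlying: uzfema-den-va-ol-d
1. e -> o, i -> u / B C0 _: fires at position(s) 4, 8: uzfomadonvaold
2. f -> v, k -> g, p -> b, s -> z, t -> d / V _ V: no change
3. 0 -> i / C _ C: inserts after position(s) 2, 9, 13: uzifomadonivaolid
4. v -> f, z -> s / _ #: no change
surface: uzifomadonivaolid

cell RANK=ki, VEL=ri, TOR=pa, KEL=un:
underlying: uzfema-den-va-lik-d
1. e -> o, i -> u / B C0 _: fires at position(s) 4, 8, 13: uzfomadonvalukd
2. f -> v, k -> g, p -> b, s -> z, t -> d / V _ V: no change
3. 0 -> i / C _ C: inserts after position(s) 2, 9, 14: uzifomadonivalukid
4. v -> f, z -> s / _ #: no change
surface: uzifomadonivalukid

cell RANK=ib, VEL=ri, TOR=pa, KEL=vo:
underlying: uzfema-dpe-va-pi-d
1. e -> o, i -> u / B C0 _: fires at position(s) 4, 9, 13: uzfomadpovapud
2. f -> v, k -> g, p -> b, s -> z, t -> d / V _ V: fires at position(s) 12: uzfomadpovabud
3. 0 -> i / C _ C: inserts after position(s) 2, 7: uzifomadipovabud
4. v -> f, z -> s / _ #: no change
surface: uzifomadipovabud


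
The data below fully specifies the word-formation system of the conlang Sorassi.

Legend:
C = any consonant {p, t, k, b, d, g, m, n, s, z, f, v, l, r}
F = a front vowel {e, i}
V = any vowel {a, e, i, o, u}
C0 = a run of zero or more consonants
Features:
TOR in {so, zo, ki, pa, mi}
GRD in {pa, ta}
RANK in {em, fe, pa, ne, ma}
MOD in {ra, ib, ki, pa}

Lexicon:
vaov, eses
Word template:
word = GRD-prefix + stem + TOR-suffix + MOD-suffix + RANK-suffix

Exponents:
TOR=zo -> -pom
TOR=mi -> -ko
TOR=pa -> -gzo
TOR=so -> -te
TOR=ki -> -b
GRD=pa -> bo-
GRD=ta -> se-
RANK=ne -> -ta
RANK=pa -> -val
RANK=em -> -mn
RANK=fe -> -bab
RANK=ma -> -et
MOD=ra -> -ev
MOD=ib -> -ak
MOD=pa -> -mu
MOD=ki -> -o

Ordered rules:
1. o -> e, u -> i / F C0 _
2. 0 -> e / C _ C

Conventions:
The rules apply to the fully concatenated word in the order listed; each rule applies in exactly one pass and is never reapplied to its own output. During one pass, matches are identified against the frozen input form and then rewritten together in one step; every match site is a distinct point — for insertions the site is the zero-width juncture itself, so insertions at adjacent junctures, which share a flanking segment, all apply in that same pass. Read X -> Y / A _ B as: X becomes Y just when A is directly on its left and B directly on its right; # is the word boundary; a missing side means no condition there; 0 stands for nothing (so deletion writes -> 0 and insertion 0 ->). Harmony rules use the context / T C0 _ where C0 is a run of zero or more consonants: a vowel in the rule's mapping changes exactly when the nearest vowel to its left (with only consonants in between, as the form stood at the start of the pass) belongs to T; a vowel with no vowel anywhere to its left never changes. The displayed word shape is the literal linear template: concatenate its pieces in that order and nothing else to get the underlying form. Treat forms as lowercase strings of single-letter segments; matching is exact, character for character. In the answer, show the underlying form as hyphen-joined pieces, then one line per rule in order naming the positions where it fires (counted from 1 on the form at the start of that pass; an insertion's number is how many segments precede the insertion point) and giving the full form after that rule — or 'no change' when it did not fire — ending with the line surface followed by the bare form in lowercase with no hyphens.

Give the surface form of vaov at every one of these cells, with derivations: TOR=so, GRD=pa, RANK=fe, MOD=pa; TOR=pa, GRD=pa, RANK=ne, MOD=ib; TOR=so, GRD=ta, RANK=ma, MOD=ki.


cell TOR=so, GRD=pa, RANK=fe, MOD=pa:
underlying: bo-vaov-te-mu-bab
1. o -> e, u -> i / F C0 _: fires at position(s) 10: bovaovtemibab
2. 0 -> e / C _ C: inserts after position(s) 6: bovaovetemibab
surface: bovaovetemibab

cell TOR=pa, GRD=pa, RANK=ne, MOD=ib:
underlying: bo-vaov-gzo-ak-ta
1. o -> e, u -> i / F C0 _: no change
2. 0 -> e / C _ C: inserts after position(s) 6, 7, 11: bovaovegezoaketa
surface: bovaovegezoaketa

cell TOR=so, GRD=ta, RANK=ma, MOD=ki:
underlying: se-vaov-te-o-et
1. o -> e, u -> i / F C0 _: fires at position(s) 9: sevaovteeet
2. 0 -> e / C _ C: inserts after position(s) 6: sevaoveteeet
surface: sevaoveteeet
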